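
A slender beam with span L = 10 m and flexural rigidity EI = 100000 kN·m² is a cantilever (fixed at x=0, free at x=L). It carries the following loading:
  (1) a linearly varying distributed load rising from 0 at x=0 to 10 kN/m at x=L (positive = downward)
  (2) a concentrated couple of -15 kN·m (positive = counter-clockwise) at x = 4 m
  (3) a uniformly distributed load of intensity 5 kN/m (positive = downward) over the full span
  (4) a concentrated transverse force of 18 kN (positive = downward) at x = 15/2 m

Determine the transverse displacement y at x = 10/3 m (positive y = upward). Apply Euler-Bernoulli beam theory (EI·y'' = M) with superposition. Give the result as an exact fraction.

Load 1 — triangular load w₀=10 kN/m (0→w₀ over full span):
  y_1 = (w₀Lx³/12-w₀L²x²/6-w₀x⁵/(120L))/EI = (10·10·(10/3)³/12-10·10²·(10/3)²/6-10·(10/3)⁵/(120·10))/100000 = -451/29160 m
Load 2 — applied couple M₀=-15 kN·m at a=4 m (b=L-a=6):
  y_2 = M₀x²/(2EI)  [x≤a] = (-15)·(10/3)²/(2·100000) = -1/1200 m
Load 3 — uniform load w=5 kN/m over full span:
  y_3 = -wx²(x²-4Lx+6L²)/(24EI) = -5·(10/3)²·((10/3)²-4·10·(10/3)+6·10²)/(24·100000) = -43/3888 m
Load 4 — point force P=18 kN at a=15/2 m (b=L-a=5/2):
  y_4 = -Px²(3a-x)/(6EI)  [x≤a] = -18·(10/3)²·(3·(15/2)-(10/3))/(6·100000) = -23/3600 m
Superposition: y = Σ y_i = -9841/291600 m ≈ -0.033748 m

y(10/3) = -9841/291600 m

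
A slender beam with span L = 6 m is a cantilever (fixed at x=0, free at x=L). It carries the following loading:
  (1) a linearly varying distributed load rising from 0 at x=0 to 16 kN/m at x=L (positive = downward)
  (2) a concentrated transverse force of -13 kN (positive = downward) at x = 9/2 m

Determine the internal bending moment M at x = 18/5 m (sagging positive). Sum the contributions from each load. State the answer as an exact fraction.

M(18/5) = -7059/250 kN·m

Load 1 — triangular load w₀=16 kN/m (0→w₀ over full span):
  M_1 = w₀Lx/2 - w₀L²/3 - w₀x³/(6L) = 16·6·(18/5)/2 - 16·6²/3 - 16·(18/5)³/(6·6) = -4992/125 kN·m
Load 2 — point force P=-13 kN at a=9/2 m (b=L-a=3/2):
  M_2 = -P(a-x)  [x≤a] = -(-13)·((9/2)-(18/5)) = 117/10 kN·m
Superposition: M = Σ M_i = -7059/250 kN·m ≈ -28.236000 kN·m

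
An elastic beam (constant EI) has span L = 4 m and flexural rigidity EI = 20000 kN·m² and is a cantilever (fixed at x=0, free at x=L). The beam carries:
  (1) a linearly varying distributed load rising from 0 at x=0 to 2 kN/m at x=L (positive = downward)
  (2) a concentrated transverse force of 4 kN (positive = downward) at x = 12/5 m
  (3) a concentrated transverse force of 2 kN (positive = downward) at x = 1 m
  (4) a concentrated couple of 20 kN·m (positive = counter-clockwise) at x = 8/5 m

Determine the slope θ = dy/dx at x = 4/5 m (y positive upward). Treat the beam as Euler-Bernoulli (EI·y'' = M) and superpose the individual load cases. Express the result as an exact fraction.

Load 1 — triangular load w₀=2 kN/m (0→w₀ over full span):
  θ_1 = (w₀Lx²/4-w₀L²x/3-w₀x⁴/(24L))/EI = (2·4·(4/5)²/4-2·4²·(4/5)/3-2·(4/5)⁴/(24·4))/20000 = -851/2343750 rad
Load 2 — point force P=4 kN at a=12/5 m (b=L-a=8/5):
  θ_2 = -Px(2a-x)/(2EI)  [x≤a] = -4·(4/5)·(2·(12/5)-(4/5))/(2·20000) = -1/3125 rad
Load 3 — point force P=2 kN at a=1 m (b=L-a=3):
  θ_3 = -Px(2a-x)/(2EI)  [x≤a] = -2·(4/5)·(2·1-(4/5))/(2·20000) = -3/62500 rad
Load 4 — applied couple M₀=20 kN·m at a=8/5 m (b=L-a=12/5):
  θ_4 = M₀x/EI  [x≤a] = 20·(4/5)/20000 = 1/1250 rad
Superposition: θ = Σ θ_i = 323/4687500 rad ≈ 0.000069 rad

θ(4/5) = 323/4687500 rad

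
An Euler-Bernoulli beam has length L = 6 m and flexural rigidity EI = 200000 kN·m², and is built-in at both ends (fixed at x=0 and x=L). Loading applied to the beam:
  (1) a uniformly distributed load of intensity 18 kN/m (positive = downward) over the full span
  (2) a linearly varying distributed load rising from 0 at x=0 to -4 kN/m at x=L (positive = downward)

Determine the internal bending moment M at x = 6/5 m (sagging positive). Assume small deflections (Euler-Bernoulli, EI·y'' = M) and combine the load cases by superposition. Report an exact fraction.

M(6/5) = -186/125 kN·m

Load 1 — uniform load w=18 kN/m over full span:
  M_1 = wLx/2 - wL²/12 - wx²/2 = 18·6·(6/5)/2 - 18·6²/12 - 18·(6/5)²/2 = -54/25 kN·m
Load 2 — triangular load w₀=-4 kN/m (0→w₀ over full span):
  M_2 = 3w₀Lx/20 - w₀L²/30 - w₀x³/(6L) = 3·(-4)·6·(6/5)/20 - (-4)·6²/30 - (-4)·(6/5)³/(6·6) = 84/125 kN·m
Superposition: M = Σ M_i = -186/125 kN·m ≈ -1.488000 kN·m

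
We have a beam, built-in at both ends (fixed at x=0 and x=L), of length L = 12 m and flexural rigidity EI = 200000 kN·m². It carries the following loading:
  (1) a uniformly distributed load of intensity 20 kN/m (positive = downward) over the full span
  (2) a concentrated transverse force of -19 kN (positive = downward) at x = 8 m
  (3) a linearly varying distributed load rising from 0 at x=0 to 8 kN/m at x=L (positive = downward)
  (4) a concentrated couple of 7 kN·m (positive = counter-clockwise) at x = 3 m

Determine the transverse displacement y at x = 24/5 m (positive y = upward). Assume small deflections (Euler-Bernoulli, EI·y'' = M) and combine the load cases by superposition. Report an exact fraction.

y(24/5) = -100011529/18750000000 m

Load 1 — uniform load w=20 kN/m over full span:
  y_1 = -wx²(L-x)²/(24EI) = -20·(24/5)²·(12-(24/5))²/(24·200000) = -1944/390625 m
Load 2 — point force P=-19 kN at a=8 m (b=L-a=4):
  y_2 = -Pb²x²(3aL-(3a+b)x)/(6L³EI)  [x≤a] = -(-19)·4²·(24/5)²·(3·8·12-(3·8+4)·(24/5))/(6·12³·200000) = 608/1171875 m
Load 3 — triangular load w₀=8 kN/m (0→w₀ over full span):
  y_3 = -w₀x²(L-x)²(x+2L)/(120LEI) = -8·(24/5)²·(12-(24/5))²·((24/5)+2·12)/(120·12·200000) = -46656/48828125 m
Load 4 — applied couple M₀=7 kN·m at a=3 m (b=L-a=9):
  y_4 = (R_Ax³/6 - M_Ax²/2 - M₀(x-a)²/2)/EI  [x>a] with R_A=21/32, M_A=-21/16 = ((21/32)·(24/5)³/6 - (-21/16)·(24/5)²/2 - 7·((24/5)-3)²/2)/200000 = 3969/50000000 m
Superposition: y = Σ y_i = -100011529/18750000000 m ≈ -0.005334 m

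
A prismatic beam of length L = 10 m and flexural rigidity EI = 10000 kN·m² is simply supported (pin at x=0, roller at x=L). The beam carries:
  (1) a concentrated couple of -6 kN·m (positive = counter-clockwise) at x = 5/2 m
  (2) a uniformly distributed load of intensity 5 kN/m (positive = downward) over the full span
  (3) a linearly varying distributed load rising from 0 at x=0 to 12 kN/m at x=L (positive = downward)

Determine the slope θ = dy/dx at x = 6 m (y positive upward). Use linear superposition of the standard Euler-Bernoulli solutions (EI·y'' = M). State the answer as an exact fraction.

Load 1 — applied couple M₀=-6 kN·m at a=5/2 m (b=L-a=15/2):
  θ_1 = (M₀x²/(2L)-M₀(x-a)+C₁)/EI  [x>a] with C₁=M₀(3b²-L²)/(6L)=-55/8 = ((-6)·6²/(2·10)-(-6)·(6-(5/2))+(-55/8))/10000 = 133/400000 rad
Load 2 — uniform load w=5 kN/m over full span:
  θ_2 = -w(L³-6Lx²+4x³)/(24EI) = -5·(10³-6·10·6²+4·6³)/(24·10000) = 37/6000 rad
Load 3 — triangular load w₀=12 kN/m (0→w₀ over full span):
  θ_3 = -w₀(7L⁴-30L²x²+15x⁴)/(360LEI) = -12·(7·10⁴-30·10²·6²+15·6⁴)/(360·10·10000) = 58/9375 rad
Superposition: θ = Σ θ_i = 15223/1200000 rad ≈ 0.012686 rad

θ(6) = 15223/1200000 rad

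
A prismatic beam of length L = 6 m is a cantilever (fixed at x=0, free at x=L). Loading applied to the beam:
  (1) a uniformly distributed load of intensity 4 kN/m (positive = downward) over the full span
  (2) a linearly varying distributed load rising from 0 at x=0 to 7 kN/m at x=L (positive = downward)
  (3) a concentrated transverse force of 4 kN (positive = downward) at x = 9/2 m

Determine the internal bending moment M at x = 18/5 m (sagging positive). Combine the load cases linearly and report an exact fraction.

Load 1 — uniform load w=4 kN/m over full span:
  M_1 = -w(L-x)²/2 = -4·(6-(18/5))²/2 = -288/25 kN·m
Load 2 — triangular load w₀=7 kN/m (0→w₀ over full span):
  M_2 = w₀Lx/2 - w₀L²/3 - w₀x³/(6L) = 7·6·(18/5)/2 - 7·6²/3 - 7·(18/5)³/(6·6) = -2184/125 kN·m
Load 3 — point force P=4 kN at a=9/2 m (b=L-a=3/2):
  M_3 = -P(a-x)  [x≤a] = -4·((9/2)-(18/5)) = -18/5 kN·m
Superposition: M = Σ M_i = -4074/125 kN·m ≈ -32.592000 kN·m

M(18/5) = -4074/125 kN·m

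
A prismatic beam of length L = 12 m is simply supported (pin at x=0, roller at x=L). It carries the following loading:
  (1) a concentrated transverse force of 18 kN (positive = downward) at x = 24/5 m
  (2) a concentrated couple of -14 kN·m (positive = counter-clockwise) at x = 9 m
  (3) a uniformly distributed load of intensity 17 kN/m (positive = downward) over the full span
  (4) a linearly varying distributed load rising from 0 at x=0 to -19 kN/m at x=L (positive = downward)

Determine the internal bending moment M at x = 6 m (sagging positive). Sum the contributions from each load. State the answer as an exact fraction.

Load 1 — point force P=18 kN at a=24/5 m (b=L-a=36/5):
  M_1 = Pa(L-x)/L  [x>a] = 18·(24/5)·(12-6)/12 = 216/5 kN·m
Load 2 — applied couple M₀=-14 kN·m at a=9 m (b=L-a=3):
  M_2 = M₀x/L  [x≤a] = (-14)·6/12 = -7 kN·m
Load 3 — uniform load w=17 kN/m over full span:
  M_3 = wx(L-x)/2 = 17·6·(12-6)/2 = 306 kN·m
Load 4 — triangular load w₀=-19 kN/m (0→w₀ over full span):
  M_4 = w₀Lx/6 - w₀x³/(6L) = (-19)·12·6/6 - (-19)·6³/(6·12) = -171 kN·m
Superposition: M = Σ M_i = 856/5 kN·m ≈ 171.200000 kN·m

M(6) = 856/5 kN·m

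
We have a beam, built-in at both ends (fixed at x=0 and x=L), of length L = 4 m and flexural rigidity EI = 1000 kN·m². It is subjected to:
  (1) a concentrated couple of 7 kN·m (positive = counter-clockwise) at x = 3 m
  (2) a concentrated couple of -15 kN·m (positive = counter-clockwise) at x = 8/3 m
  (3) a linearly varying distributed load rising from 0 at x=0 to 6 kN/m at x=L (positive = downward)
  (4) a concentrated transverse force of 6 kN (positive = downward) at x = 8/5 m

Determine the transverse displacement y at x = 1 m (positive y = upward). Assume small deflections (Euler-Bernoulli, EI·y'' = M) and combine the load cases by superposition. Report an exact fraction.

Load 1 — applied couple M₀=7 kN·m at a=3 m (b=L-a=1):
  y_1 = (R_Ax³/6 - M_Ax²/2)/EI  [x≤a] with R_A=63/32, M_A=35/16 = ((63/32)·1³/6 - (35/16)·1²/2)/1000 = -49/64000 m
Load 2 — applied couple M₀=-15 kN·m at a=8/3 m (b=L-a=4/3):
  y_2 = (R_Ax³/6 - M_Ax²/2)/EI  [x≤a] with R_A=-5, M_A=-5 = ((-5)·1³/6 - (-5)·1²/2)/1000 = 1/600 m
Load 3 — triangular load w₀=6 kN/m (0→w₀ over full span):
  y_3 = -w₀x²(L-x)²(x+2L)/(120LEI) = -6·1²·(4-1)²·(1+2·4)/(120·4·1000) = -81/80000 m
Load 4 — point force P=6 kN at a=8/5 m (b=L-a=12/5):
  y_4 = -Pb²x²(3aL-(3a+b)x)/(6L³EI)  [x≤a] = -6·(12/5)²·1²·(3·(8/5)·4-(3·(8/5)+(12/5))·1)/(6·4³·1000) = -27/25000 m
Superposition: y = Σ y_i = -5719/4800000 m ≈ -0.001191 m

y(1) = -5719/4800000 m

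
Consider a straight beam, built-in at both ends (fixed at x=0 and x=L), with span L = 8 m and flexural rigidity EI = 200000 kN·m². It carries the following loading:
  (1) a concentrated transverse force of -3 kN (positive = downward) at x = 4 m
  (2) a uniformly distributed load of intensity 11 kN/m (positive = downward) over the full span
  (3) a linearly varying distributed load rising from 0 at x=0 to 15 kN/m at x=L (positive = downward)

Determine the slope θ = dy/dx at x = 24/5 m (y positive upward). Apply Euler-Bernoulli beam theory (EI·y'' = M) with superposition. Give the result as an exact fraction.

Load 1 — point force P=-3 kN at a=4 m (b=L-a=4):
  θ_1 = Pa²(L-x)(2bL-(3b+a)(L-x))/(2L³EI)  [x>a] = (-3)·4²·(8-(24/5))·(2·4·8-(3·4+4)·(8-(24/5)))/(2·8³·200000) = -3/312500 rad
Load 2 — uniform load w=11 kN/m over full span:
  θ_2 = -wx(L-x)(L-2x)/(12EI) = -11·(24/5)·(8-(24/5))·(8-2·(24/5))/(12·200000) = 44/390625 rad
Load 3 — triangular load w₀=15 kN/m (0→w₀ over full span):
  θ_3 = -w₀(2x(L-x)(L-2x)(x+2L)+x²(L-x)²)/(120LEI) = -15·(2·(24/5)·(8-(24/5))·(8-2·(24/5))·((24/5)+2·8)+(24/5)²·(8-(24/5))²)/(120·8·200000) = 24/390625 rad
Superposition: θ = Σ θ_i = 257/1562500 rad ≈ 0.000164 rad

θ(24/5) = 257/1562500 rad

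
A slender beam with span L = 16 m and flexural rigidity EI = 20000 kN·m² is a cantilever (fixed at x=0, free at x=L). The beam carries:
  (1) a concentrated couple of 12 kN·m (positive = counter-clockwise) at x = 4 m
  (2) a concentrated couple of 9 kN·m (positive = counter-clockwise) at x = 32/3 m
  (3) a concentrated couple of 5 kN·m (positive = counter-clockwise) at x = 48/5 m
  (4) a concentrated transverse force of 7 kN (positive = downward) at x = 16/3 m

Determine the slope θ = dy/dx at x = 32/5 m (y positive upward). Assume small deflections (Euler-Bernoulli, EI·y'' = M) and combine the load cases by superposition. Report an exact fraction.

θ(32/5) = 107/56250 rad

Load 1 — applied couple M₀=12 kN·m at a=4 m (b=L-a=12):
  θ_1 = M₀a/EI  [x>a] = 12·4/20000 = 3/1250 rad
Load 2 — applied couple M₀=9 kN·m at a=32/3 m (b=L-a=16/3):
  θ_2 = M₀x/EI  [x≤a] = 9·(32/5)/20000 = 9/3125 rad
Load 3 — applied couple M₀=5 kN·m at a=48/5 m (b=L-a=32/5):
  θ_3 = M₀x/EI  [x≤a] = 5·(32/5)/20000 = 1/625 rad
Load 4 — point force P=7 kN at a=16/3 m (b=L-a=32/3):
  θ_4 = -Pa²/(2EI)  [x>a] = -7·(16/3)²/(2·20000) = -28/5625 rad
Superposition: θ = Σ θ_i = 107/56250 rad ≈ 0.001902 rad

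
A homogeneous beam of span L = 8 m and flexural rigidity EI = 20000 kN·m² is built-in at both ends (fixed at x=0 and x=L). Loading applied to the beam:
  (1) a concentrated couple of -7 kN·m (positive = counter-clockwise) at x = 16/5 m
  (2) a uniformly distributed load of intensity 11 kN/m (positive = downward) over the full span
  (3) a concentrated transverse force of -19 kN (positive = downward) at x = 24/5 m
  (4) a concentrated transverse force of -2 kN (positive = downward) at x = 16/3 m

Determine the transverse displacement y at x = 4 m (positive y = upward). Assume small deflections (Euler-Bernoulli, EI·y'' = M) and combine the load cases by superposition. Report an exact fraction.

y(4) = -45857/12656250 m

Load 1 — applied couple M₀=-7 kN·m at a=16/5 m (b=L-a=24/5):
  y_1 = (R_Ax³/6 - M_Ax²/2 - M₀(x-a)²/2)/EI  [x>a] with R_A=-63/50, M_A=-21/25 = ((-63/50)·4³/6 - (-21/25)·4²/2 - (-7)·(4-(16/5))²/2)/20000 = -7/31250 m
Load 2 — uniform load w=11 kN/m over full span:
  y_2 = -wx²(L-x)²/(24EI) = -11·4²·(8-4)²/(24·20000) = -11/1875 m
Load 3 — point force P=-19 kN at a=24/5 m (b=L-a=16/5):
  y_3 = -Pb²x²(3aL-(3a+b)x)/(6L³EI)  [x≤a] = -(-19)·(16/5)²·4²·(3·(24/5)·8-(3·(24/5)+(16/5))·4)/(6·8³·20000) = 532/234375 m
Load 4 — point force P=-2 kN at a=16/3 m (b=L-a=8/3):
  y_4 = -Pb²x²(3aL-(3a+b)x)/(6L³EI)  [x≤a] = -(-2)·(8/3)²·4²·(3·(16/3)·8-(3·(16/3)+(8/3))·4)/(6·8³·20000) = 2/10125 m
Superposition: y = Σ y_i = -45857/12656250 m ≈ -0.003623 m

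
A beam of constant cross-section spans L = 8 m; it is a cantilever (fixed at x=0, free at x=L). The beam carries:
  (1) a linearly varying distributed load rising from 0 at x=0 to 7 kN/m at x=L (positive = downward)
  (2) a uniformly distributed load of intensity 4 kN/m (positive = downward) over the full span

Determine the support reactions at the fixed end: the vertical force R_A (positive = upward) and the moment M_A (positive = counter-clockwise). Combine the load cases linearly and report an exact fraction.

R_A = 60 kN, M_A = 832/3 kN·m

Load 1 — triangular load w₀=7 kN/m (0→w₀ over full span):
  R_A = w₀L/2 = 7·8/2 = 28 kN
  M_A = w₀L²/3 = 7·8²/3 = 448/3 kN·m
Load 2 — uniform load w=4 kN/m over full span:
  R_A = wL = 4·8 = 32 kN
  M_A = wL²/2 = 4·8²/2 = 128 kN·m
Superposition: R_A = 60 kN, M_A = 832/3 kN·m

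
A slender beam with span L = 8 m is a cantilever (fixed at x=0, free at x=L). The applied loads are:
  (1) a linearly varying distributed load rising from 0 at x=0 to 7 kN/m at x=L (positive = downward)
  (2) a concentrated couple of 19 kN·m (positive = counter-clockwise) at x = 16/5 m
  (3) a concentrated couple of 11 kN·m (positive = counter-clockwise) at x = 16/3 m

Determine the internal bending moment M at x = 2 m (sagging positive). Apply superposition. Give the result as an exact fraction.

M(2) = -129/2 kN·m

Load 1 — triangular load w₀=7 kN/m (0→w₀ over full span):
  M_1 = w₀Lx/2 - w₀L²/3 - w₀x³/(6L) = 7·8·2/2 - 7·8²/3 - 7·2³/(6·8) = -189/2 kN·m
Load 2 — applied couple M₀=19 kN·m at a=16/5 m (b=L-a=24/5):
  M_2 = M₀  [x≤a] = 19 = 19 kN·m
Load 3 — applied couple M₀=11 kN·m at a=16/3 m (b=L-a=8/3):
  M_3 = M₀  [x≤a] = 11 = 11 kN·m
Superposition: M = Σ M_i = -129/2 kN·m ≈ -64.500000 kN·m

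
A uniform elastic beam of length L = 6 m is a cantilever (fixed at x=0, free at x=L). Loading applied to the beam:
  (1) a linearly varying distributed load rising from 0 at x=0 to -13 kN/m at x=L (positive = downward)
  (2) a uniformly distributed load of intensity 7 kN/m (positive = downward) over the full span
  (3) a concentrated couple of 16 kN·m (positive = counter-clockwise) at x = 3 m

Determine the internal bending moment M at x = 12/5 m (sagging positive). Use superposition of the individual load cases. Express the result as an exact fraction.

Load 1 — triangular load w₀=-13 kN/m (0→w₀ over full span):
  M_1 = w₀Lx/2 - w₀L²/3 - w₀x³/(6L) = (-13)·6·(12/5)/2 - (-13)·6²/3 - (-13)·(12/5)³/(6·6) = 8424/125 kN·m
Load 2 — uniform load w=7 kN/m over full span:
  M_2 = -w(L-x)²/2 = -7·(6-(12/5))²/2 = -1134/25 kN·m
Load 3 — applied couple M₀=16 kN·m at a=3 m (b=L-a=3):
  M_3 = M₀  [x≤a] = 16 = 16 kN·m
Superposition: M = Σ M_i = 4754/125 kN·m ≈ 38.032000 kN·m

M(12/5) = 4754/125 kN·m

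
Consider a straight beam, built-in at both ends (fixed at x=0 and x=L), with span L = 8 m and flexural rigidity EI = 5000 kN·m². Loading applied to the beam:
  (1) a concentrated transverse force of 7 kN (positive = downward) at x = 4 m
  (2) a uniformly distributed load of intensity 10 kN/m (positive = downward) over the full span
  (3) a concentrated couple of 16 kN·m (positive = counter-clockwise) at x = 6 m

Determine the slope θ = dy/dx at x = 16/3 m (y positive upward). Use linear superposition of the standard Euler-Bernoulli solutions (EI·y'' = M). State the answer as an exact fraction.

θ(16/3) = 437/50625 rad

Load 1 — point force P=7 kN at a=4 m (b=L-a=4):
  θ_1 = Pa²(L-x)(2bL-(3b+a)(L-x))/(2L³EI)  [x>a] = 7·4²·(8-(16/3))·(2·4·8-(3·4+4)·(8-(16/3)))/(2·8³·5000) = 7/5625 rad
Load 2 — uniform load w=10 kN/m over full span:
  θ_2 = -wx(L-x)(L-2x)/(12EI) = -10·(16/3)·(8-(16/3))·(8-2·(16/3))/(12·5000) = 64/10125 rad
Load 3 — applied couple M₀=16 kN·m at a=6 m (b=L-a=2):
  θ_3 = (R_Ax²/2 - M_Ax)/EI  [x≤a] with R_A=9/4, M_A=5 = ((9/4)·(16/3)²/2 - 5·(16/3))/5000 = 2/1875 rad
Superposition: θ = Σ θ_i = 437/50625 rad ≈ 0.008632 rad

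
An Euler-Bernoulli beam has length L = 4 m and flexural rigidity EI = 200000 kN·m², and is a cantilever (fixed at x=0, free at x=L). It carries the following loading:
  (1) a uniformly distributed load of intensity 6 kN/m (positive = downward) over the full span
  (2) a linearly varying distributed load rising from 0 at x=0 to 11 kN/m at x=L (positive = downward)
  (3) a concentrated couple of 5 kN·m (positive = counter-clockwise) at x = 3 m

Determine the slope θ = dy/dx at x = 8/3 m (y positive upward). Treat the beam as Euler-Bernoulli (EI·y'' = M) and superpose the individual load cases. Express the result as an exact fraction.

Load 1 — uniform load w=6 kN/m over full span:
  θ_1 = -wx(x²-3Lx+3L²)/(6EI) = -6·(8/3)·((8/3)²-3·4·(8/3)+3·4²)/(6·200000) = -26/84375 rad
Load 2 — triangular load w₀=11 kN/m (0→w₀ over full span):
  θ_2 = (w₀Lx²/4-w₀L²x/3-w₀x⁴/(24L))/EI = (11·4·(8/3)²/4-11·4²·(8/3)/3-11·(8/3)⁴/(24·4))/200000 = -319/759375 rad
Load 3 — applied couple M₀=5 kN·m at a=3 m (b=L-a=1):
  θ_3 = M₀x/EI  [x≤a] = 5·(8/3)/200000 = 1/15000 rad
Superposition: θ = Σ θ_i = -4019/6075000 rad ≈ -0.000662 rad

θ(8/3) = -4019/6075000 rad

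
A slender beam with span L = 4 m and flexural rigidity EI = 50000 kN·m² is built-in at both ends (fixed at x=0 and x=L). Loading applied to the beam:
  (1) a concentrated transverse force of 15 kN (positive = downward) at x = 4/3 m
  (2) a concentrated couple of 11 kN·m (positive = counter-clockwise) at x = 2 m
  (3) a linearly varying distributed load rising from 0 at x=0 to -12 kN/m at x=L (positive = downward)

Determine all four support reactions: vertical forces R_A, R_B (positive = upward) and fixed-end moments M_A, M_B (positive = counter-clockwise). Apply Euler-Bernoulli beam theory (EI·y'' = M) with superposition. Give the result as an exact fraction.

Load 1 — point force P=15 kN at a=4/3 m (b=L-a=8/3):
  R_A = Pb²(3a+b)/L³ = 15·(8/3)²·(3·(4/3)+(8/3))/4³ = 100/9 kN
  M_A = Pab²/L² = 15·(4/3)·(8/3)²/4² = 80/9 kN·m
  R_B = Pa²(a+3b)/L³ = 15·(4/3)²·((4/3)+3·(8/3))/4³ = 35/9 kN
  M_B = -Pa²b/L² = -15·(4/3)²·(8/3)/4² = -40/9 kN·m
Load 2 — applied couple M₀=11 kN·m at a=2 m (b=L-a=2):
  R_A = 6M₀ab/L³ = 6·11·2·2/4³ = 33/8 kN
  M_A = M₀b(2a-b)/L² = 11·2·(2·2-2)/4² = 11/4 kN·m
  R_B = -6M₀ab/L³ = -6·11·2·2/4³ = -33/8 kN
  M_B = M₀a(2b-a)/L² = 11·2·(2·2-2)/4² = 11/4 kN·m
Load 3 — triangular load w₀=-12 kN/m (0→w₀ over full span):
  R_A = 3w₀L/20 = 3·(-12)·4/20 = -36/5 kN
  M_A = w₀L²/30 = (-12)·4²/30 = -32/5 kN·m
  R_B = 7w₀L/20 = 7·(-12)·4/20 = -84/5 kN
  M_B = -w₀L²/20 = -(-12)·4²/20 = 48/5 kN·m
Superposition: R_A = 2893/360 kN, M_A = 943/180 kN·m, R_B = -6133/360 kN, M_B = 1423/180 kN·m

R_A = 2893/360 kN, M_A = 943/180 kN·m, R_B = -6133/360 kN, M_B = 1423/180 kN·m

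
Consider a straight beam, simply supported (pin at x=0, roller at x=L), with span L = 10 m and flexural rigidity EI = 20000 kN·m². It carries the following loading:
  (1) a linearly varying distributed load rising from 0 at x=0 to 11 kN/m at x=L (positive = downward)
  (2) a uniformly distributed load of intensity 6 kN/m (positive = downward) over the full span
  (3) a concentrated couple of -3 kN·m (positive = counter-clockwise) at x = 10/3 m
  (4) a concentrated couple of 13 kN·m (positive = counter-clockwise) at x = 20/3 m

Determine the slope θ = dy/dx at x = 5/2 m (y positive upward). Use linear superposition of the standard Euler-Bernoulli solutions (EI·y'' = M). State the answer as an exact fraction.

θ(5/2) = -52723/3072000 rad

Load 1 — triangular load w₀=11 kN/m (0→w₀ over full span):
  θ_1 = -w₀(7L⁴-30L²x²+15x⁴)/(360LEI) = -11·(7·10⁴-30·10²·(5/2)²+15·(5/2)⁴)/(360·10·20000) = -14597/1843200 rad
Load 2 — uniform load w=6 kN/m over full span:
  θ_2 = -w(L³-6Lx²+4x³)/(24EI) = -6·(10³-6·10·(5/2)²+4·(5/2)³)/(24·20000) = -11/1280 rad
Load 3 — applied couple M₀=-3 kN·m at a=10/3 m (b=L-a=20/3):
  θ_3 = (M₀x²/(2L)+C₁)/EI  [x≤a] with C₁=M₀(3b²-L²)/(6L)=-5/3 = ((-3)·(5/2)²/(2·10)+(-5/3))/20000 = -1/7680 rad
Load 4 — applied couple M₀=13 kN·m at a=20/3 m (b=L-a=10/3):
  θ_4 = (M₀x²/(2L)+C₁)/EI  [x≤a] with C₁=M₀(3b²-L²)/(6L)=-130/9 = (13·(5/2)²/(2·10)+(-130/9))/20000 = -299/576000 rad
Superposition: θ = Σ θ_i = -52723/3072000 rad ≈ -0.017162 rad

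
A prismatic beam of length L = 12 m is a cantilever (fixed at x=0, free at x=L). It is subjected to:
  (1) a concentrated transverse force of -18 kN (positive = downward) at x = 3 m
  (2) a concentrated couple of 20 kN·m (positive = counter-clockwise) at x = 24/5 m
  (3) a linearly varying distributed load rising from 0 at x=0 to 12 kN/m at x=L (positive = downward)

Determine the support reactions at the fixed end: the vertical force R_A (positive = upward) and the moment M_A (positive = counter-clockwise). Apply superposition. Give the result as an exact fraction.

Load 1 — point force P=-18 kN at a=3 m (b=L-a=9):
  R_A = P = (-18) = -18 kN
  M_A = Pa = (-18)·3 = -54 kN·m
Load 2 — applied couple M₀=20 kN·m at a=24/5 m (b=L-a=36/5):
  R_A = 0 kN
  M_A = -M₀ = -20 kN·m
Load 3 — triangular load w₀=12 kN/m (0→w₀ over full span):
  R_A = w₀L/2 = 12·12/2 = 72 kN
  M_A = w₀L²/3 = 12·12²/3 = 576 kN·m
Superposition: R_A = 54 kN, M_A = 502 kN·m

R_A = 54 kN, M_A = 502 kN·m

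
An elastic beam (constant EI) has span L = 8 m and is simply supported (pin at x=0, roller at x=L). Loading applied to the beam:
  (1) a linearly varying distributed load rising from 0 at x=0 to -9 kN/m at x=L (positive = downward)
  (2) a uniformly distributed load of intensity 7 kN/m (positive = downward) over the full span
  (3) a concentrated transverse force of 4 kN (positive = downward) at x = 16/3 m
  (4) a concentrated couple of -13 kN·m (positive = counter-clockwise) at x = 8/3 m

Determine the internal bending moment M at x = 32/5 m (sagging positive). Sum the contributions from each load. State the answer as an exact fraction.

M(32/5) = 5647/375 kN·m

Load 1 — triangular load w₀=-9 kN/m (0→w₀ over full span):
  M_1 = w₀Lx/6 - w₀x³/(6L) = (-9)·8·(32/5)/6 - (-9)·(32/5)³/(6·8) = -3456/125 kN·m
Load 2 — uniform load w=7 kN/m over full span:
  M_2 = wx(L-x)/2 = 7·(32/5)·(8-(32/5))/2 = 896/25 kN·m
Load 3 — point force P=4 kN at a=16/3 m (b=L-a=8/3):
  M_3 = Pa(L-x)/L  [x>a] = 4·(16/3)·(8-(32/5))/8 = 64/15 kN·m
Load 4 — applied couple M₀=-13 kN·m at a=8/3 m (b=L-a=16/3):
  M_4 = M₀x/L - M₀  [x>a] = (-13)·(32/5)/8 - (-13) = 13/5 kN·m
Superposition: M = Σ M_i = 5647/375 kN·m ≈ 15.058667 kN·m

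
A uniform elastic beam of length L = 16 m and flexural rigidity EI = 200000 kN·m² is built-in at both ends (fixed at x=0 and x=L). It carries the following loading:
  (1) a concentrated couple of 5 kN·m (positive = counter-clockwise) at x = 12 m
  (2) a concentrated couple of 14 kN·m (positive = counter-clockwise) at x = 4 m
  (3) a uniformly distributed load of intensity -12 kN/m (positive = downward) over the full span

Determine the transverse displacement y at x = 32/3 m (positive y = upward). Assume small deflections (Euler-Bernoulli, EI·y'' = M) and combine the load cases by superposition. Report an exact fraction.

y(32/3) = 8291/1012500 m

Load 1 — applied couple M₀=5 kN·m at a=12 m (b=L-a=4):
  y_1 = (R_Ax³/6 - M_Ax²/2)/EI  [x≤a] with R_A=45/128, M_A=25/16 = ((45/128)·(32/3)³/6 - (25/16)·(32/3)²/2)/200000 = -1/11250 m
Load 2 — applied couple M₀=14 kN·m at a=4 m (b=L-a=12):
  y_2 = (R_Ax³/6 - M_Ax²/2 - M₀(x-a)²/2)/EI  [x>a] with R_A=63/64, M_A=-21/8 = ((63/64)·(32/3)³/6 - (-21/8)·(32/3)²/2 - 14·((32/3)-4)²/2)/200000 = 7/37500 m
Load 3 — uniform load w=-12 kN/m over full span:
  y_3 = -wx²(L-x)²/(24EI) = -(-12)·(32/3)²·(16-(32/3))²/(24·200000) = 2048/253125 m
Superposition: y = Σ y_i = 8291/1012500 m ≈ 0.008189 m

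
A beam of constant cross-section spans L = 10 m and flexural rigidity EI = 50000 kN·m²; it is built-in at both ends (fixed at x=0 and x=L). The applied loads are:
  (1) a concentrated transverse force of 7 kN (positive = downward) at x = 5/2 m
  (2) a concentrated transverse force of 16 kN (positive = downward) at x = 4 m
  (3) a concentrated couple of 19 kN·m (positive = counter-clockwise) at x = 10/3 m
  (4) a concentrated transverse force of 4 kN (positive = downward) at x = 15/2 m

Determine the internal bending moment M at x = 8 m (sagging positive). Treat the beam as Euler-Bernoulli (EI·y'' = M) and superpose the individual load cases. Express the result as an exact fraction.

M(8) = -33577/12000 kN·m

Load 1 — point force P=7 kN at a=5/2 m (b=L-a=15/2):
  M_1 = Pa²(a+3b)(L-x)/L³ - Pa²b/L²  [x>a] = 7·(5/2)²·((5/2)+3·(15/2))·(10-8)/10³ - 7·(5/2)²·(15/2)/10² = -35/32 kN·m
Load 2 — point force P=16 kN at a=4 m (b=L-a=6):
  M_2 = Pa²(a+3b)(L-x)/L³ - Pa²b/L²  [x>a] = 16·4²·(4+3·6)·(10-8)/10³ - 16·4²·6/10² = -512/125 kN·m
Load 3 — applied couple M₀=19 kN·m at a=10/3 m (b=L-a=20/3):
  M_3 = R_Ax - M_A - M₀  [x>a] with R_A=38/15, M_A=0 = (38/15)·8 - 0 - 19 = 19/15 kN·m
Load 4 — point force P=4 kN at a=15/2 m (b=L-a=5/2):
  M_4 = Pa²(a+3b)(L-x)/L³ - Pa²b/L²  [x>a] = 4·(15/2)²·((15/2)+3·(5/2))·(10-8)/10³ - 4·(15/2)²·(5/2)/10² = 9/8 kN·m
Superposition: M = Σ M_i = -33577/12000 kN·m ≈ -2.798083 kN·m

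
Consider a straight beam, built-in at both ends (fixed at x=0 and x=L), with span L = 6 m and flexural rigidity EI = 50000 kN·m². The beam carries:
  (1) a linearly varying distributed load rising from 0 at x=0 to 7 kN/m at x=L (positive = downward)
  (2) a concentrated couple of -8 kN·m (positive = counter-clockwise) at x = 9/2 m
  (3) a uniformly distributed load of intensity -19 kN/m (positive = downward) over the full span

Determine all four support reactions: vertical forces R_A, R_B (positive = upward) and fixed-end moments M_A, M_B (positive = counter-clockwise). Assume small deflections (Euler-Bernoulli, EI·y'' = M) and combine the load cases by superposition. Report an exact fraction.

Load 1 — triangular load w₀=7 kN/m (0→w₀ over full span):
  R_A = 3w₀L/20 = 3·7·6/20 = 63/10 kN
  M_A = w₀L²/30 = 7·6²/30 = 42/5 kN·m
  R_B = 7w₀L/20 = 7·7·6/20 = 147/10 kN
  M_B = -w₀L²/20 = -7·6²/20 = -63/5 kN·m
Load 2 — applied couple M₀=-8 kN·m at a=9/2 m (b=L-a=3/2):
  R_A = 6M₀ab/L³ = 6·(-8)·(9/2)·(3/2)/6³ = -3/2 kN
  M_A = M₀b(2a-b)/L² = (-8)·(3/2)·(2·(9/2)-(3/2))/6² = -5/2 kN·m
  R_B = -6M₀ab/L³ = -6·(-8)·(9/2)·(3/2)/6³ = 3/2 kN
  M_B = M₀a(2b-a)/L² = (-8)·(9/2)·(2·(3/2)-(9/2))/6² = 3/2 kN·m
Load 3 — uniform load w=-19 kN/m over full span:
  R_A = wL/2 = (-19)·6/2 = -57 kN
  M_A = wL²/12 = (-19)·6²/12 = -57 kN·m
  R_B = wL/2 = (-19)·6/2 = -57 kN
  M_B = -wL²/12 = -(-19)·6²/12 = 57 kN·m
Superposition: R_A = -261/5 kN, M_A = -511/10 kN·m, R_B = -204/5 kN, M_B = 459/10 kN·m

R_A = -261/5 kN, M_A = -511/10 kN·m, R_B = -204/5 kN, M_B = 459/10 kN·m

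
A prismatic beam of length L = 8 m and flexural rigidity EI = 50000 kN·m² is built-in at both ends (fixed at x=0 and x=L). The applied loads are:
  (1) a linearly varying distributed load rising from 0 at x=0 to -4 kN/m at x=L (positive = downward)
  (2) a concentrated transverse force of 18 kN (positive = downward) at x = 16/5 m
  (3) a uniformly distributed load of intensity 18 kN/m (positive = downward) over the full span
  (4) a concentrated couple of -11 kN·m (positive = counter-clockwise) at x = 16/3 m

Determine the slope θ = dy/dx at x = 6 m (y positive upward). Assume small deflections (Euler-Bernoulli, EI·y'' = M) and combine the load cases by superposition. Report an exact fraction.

Load 1 — triangular load w₀=-4 kN/m (0→w₀ over full span):
  θ_1 = -w₀(2x(L-x)(L-2x)(x+2L)+x²(L-x)²)/(120LEI) = -(-4)·(2·6·(8-6)·(8-2·6)·(6+2·8)+6²·(8-6)²)/(120·8·50000) = -41/250000 rad
Load 2 — point force P=18 kN at a=16/5 m (b=L-a=24/5):
  θ_2 = Pa²(L-x)(2bL-(3b+a)(L-x))/(2L³EI)  [x>a] = 18·(16/5)²·(8-6)·(2·(24/5)·8-(3·(24/5)+(16/5))·(8-6))/(2·8³·50000) = 117/390625 rad
Load 3 — uniform load w=18 kN/m over full span:
  θ_3 = -wx(L-x)(L-2x)/(12EI) = -18·6·(8-6)·(8-2·6)/(12·50000) = 9/6250 rad
Load 4 — applied couple M₀=-11 kN·m at a=16/3 m (b=L-a=8/3):
  θ_4 = (R_Ax²/2 - M_Ax - M₀(x-a))/EI  [x>a] with R_A=-11/6, M_A=-11/3 = ((-11/6)·6²/2 - (-11/3)·6 - (-11)·(6-(16/3)))/50000 = -11/150000 rad
Superposition: θ = Σ θ_i = 14083/9375000 rad ≈ 0.001502 rad

θ(6) = 14083/9375000 rad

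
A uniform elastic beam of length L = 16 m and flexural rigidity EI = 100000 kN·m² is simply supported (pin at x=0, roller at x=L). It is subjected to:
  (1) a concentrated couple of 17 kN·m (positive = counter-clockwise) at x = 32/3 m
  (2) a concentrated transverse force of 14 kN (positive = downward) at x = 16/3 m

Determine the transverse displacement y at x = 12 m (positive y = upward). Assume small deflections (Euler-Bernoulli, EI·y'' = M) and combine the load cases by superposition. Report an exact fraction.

y(12) = -29563/4050000 m

Load 1 — applied couple M₀=17 kN·m at a=32/3 m (b=L-a=16/3):
  y_1 = (M₀x³/(6L)-M₀(x-a)²/2+C₁x)/EI  [x>a] with C₁=M₀(3b²-L²)/(6L)=-272/9 = (17·12³/(6·16)-17·(12-(32/3))²/2+(-272/9)·12)/100000 = -323/450000 m
Load 2 — point force P=14 kN at a=16/3 m (b=L-a=32/3):
  y_2 = -Pa(L-x)(2Lx-a²-x²)/(6LEI)  [x>a] = -14·(16/3)·(16-12)·(2·16·12-(16/3)²-12²)/(6·16·100000) = -1666/253125 m
Superposition: y = Σ y_i = -29563/4050000 m ≈ -0.007300 m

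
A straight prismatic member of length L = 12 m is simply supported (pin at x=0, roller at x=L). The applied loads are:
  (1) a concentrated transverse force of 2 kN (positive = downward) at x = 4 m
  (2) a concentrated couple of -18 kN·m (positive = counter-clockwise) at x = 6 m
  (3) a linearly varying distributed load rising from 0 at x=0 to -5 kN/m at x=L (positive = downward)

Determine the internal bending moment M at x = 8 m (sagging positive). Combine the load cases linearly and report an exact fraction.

M(8) = -322/9 kN·m

Load 1 — point force P=2 kN at a=4 m (b=L-a=8):
  M_1 = Pa(L-x)/L  [x>a] = 2·4·(12-8)/12 = 8/3 kN·m
Load 2 — applied couple M₀=-18 kN·m at a=6 m (b=L-a=6):
  M_2 = M₀x/L - M₀  [x>a] = (-18)·8/12 - (-18) = 6 kN·m
Load 3 — triangular load w₀=-5 kN/m (0→w₀ over full span):
  M_3 = w₀Lx/6 - w₀x³/(6L) = (-5)·12·8/6 - (-5)·8³/(6·12) = -400/9 kN·m
Superposition: M = Σ M_i = -322/9 kN·m ≈ -35.777778 kN·m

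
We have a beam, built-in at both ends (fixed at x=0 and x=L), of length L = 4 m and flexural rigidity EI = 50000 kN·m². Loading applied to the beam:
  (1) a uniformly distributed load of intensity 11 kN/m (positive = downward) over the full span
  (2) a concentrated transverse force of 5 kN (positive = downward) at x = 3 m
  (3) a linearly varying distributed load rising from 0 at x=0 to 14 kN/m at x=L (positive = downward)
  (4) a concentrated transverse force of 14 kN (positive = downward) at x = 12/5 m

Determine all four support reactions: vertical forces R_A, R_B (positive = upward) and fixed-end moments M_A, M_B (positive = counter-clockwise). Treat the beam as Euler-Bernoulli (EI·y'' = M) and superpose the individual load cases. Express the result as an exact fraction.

Load 1 — uniform load w=11 kN/m over full span:
  R_A = wL/2 = 11·4/2 = 22 kN
  M_A = wL²/12 = 11·4²/12 = 44/3 kN·m
  R_B = wL/2 = 11·4/2 = 22 kN
  M_B = -wL²/12 = -11·4²/12 = -44/3 kN·m
Load 2 — point force P=5 kN at a=3 m (b=L-a=1):
  R_A = Pb²(3a+b)/L³ = 5·1²·(3·3+1)/4³ = 25/32 kN
  M_A = Pab²/L² = 5·3·1²/4² = 15/16 kN·m
  R_B = Pa²(a+3b)/L³ = 5·3²·(3+3·1)/4³ = 135/32 kN
  M_B = -Pa²b/L² = -5·3²·1/4² = -45/16 kN·m
Load 3 — triangular load w₀=14 kN/m (0→w₀ over full span):
  R_A = 3w₀L/20 = 3·14·4/20 = 42/5 kN
  M_A = w₀L²/30 = 14·4²/30 = 112/15 kN·m
  R_B = 7w₀L/20 = 7·14·4/20 = 98/5 kN
  M_B = -w₀L²/20 = -14·4²/20 = -56/5 kN·m
Load 4 — point force P=14 kN at a=12/5 m (b=L-a=8/5):
  R_A = Pb²(3a+b)/L³ = 14·(8/5)²·(3·(12/5)+(8/5))/4³ = 616/125 kN
  M_A = Pab²/L² = 14·(12/5)·(8/5)²/4² = 672/125 kN·m
  R_B = Pa²(a+3b)/L³ = 14·(12/5)²·((12/5)+3·(8/5))/4³ = 1134/125 kN
  M_B = -Pa²b/L² = -14·(12/5)²·(8/5)/4² = -1008/125 kN·m
Superposition: R_A = 144437/4000 kN, M_A = 170681/6000 kN·m, R_B = 219563/4000 kN, M_B = -220459/6000 kN·m

R_A = 144437/4000 kN, M_A = 170681/6000 kN·m, R_B = 219563/4000 kN, M_B = -220459/6000 kN·m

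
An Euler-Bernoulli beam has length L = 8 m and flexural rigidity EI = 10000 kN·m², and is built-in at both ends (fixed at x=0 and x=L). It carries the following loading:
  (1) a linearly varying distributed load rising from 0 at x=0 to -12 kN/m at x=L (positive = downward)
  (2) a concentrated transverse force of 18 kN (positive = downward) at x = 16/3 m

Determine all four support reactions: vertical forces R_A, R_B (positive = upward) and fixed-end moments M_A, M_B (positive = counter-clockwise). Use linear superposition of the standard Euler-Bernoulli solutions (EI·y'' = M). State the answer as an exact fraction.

Load 1 — triangular load w₀=-12 kN/m (0→w₀ over full span):
  R_A = 3w₀L/20 = 3·(-12)·8/20 = -72/5 kN
  M_A = w₀L²/30 = (-12)·8²/30 = -128/5 kN·m
  R_B = 7w₀L/20 = 7·(-12)·8/20 = -168/5 kN
  M_B = -w₀L²/20 = -(-12)·8²/20 = 192/5 kN·m
Load 2 — point force P=18 kN at a=16/3 m (b=L-a=8/3):
  R_A = Pb²(3a+b)/L³ = 18·(8/3)²·(3·(16/3)+(8/3))/8³ = 14/3 kN
  M_A = Pab²/L² = 18·(16/3)·(8/3)²/8² = 32/3 kN·m
  R_B = Pa²(a+3b)/L³ = 18·(16/3)²·((16/3)+3·(8/3))/8³ = 40/3 kN
  M_B = -Pa²b/L² = -18·(16/3)²·(8/3)/8² = -64/3 kN·m
Superposition: R_A = -146/15 kN, M_A = -224/15 kN·m, R_B = -304/15 kN, M_B = 256/15 kN·m

R_A = -146/15 kN, M_A = -224/15 kN·m, R_B = -304/15 kN, M_B = 256/15 kN·m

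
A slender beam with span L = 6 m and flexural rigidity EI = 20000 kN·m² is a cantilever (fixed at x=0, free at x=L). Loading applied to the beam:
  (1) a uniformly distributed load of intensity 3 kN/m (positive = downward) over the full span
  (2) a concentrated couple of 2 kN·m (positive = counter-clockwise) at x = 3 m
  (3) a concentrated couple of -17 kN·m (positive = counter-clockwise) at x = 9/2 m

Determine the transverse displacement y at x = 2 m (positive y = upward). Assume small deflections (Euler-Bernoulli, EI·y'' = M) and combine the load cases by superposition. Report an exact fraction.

Load 1 — uniform load w=3 kN/m over full span:
  y_1 = -wx²(x²-4Lx+6L²)/(24EI) = -3·2²·(2²-4·6·2+6·6²)/(24·20000) = -43/10000 m
Load 2 — applied couple M₀=2 kN·m at a=3 m (b=L-a=3):
  y_2 = M₀x²/(2EI)  [x≤a] = 2·2²/(2·20000) = 1/5000 m
Load 3 — applied couple M₀=-17 kN·m at a=9/2 m (b=L-a=3/2):
  y_3 = M₀x²/(2EI)  [x≤a] = (-17)·2²/(2·20000) = -17/10000 m
Superposition: y = Σ y_i = -29/5000 m ≈ -0.005800 m

y(2) = -29/5000 m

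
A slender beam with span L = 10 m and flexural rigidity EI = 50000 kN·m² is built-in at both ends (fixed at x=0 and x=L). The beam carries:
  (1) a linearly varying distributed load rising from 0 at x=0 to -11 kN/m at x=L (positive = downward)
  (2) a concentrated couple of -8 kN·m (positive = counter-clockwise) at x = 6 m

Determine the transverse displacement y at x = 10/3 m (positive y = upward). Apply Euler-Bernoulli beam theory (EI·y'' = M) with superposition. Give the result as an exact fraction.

y(10/3) = 10273/4556250 m

Load 1 — triangular load w₀=-11 kN/m (0→w₀ over full span):
  y_1 = -w₀x²(L-x)²(x+2L)/(120LEI) = -(-11)·(10/3)²·(10-(10/3))²·((10/3)+2·10)/(120·10·50000) = 77/36450 m
Load 2 — applied couple M₀=-8 kN·m at a=6 m (b=L-a=4):
  y_2 = (R_Ax³/6 - M_Ax²/2)/EI  [x≤a] with R_A=-144/125, M_A=-64/25 = ((-144/125)·(10/3)³/6 - (-64/25)·(10/3)²/2)/50000 = 4/28125 m
Superposition: y = Σ y_i = 10273/4556250 m ≈ 0.002255 m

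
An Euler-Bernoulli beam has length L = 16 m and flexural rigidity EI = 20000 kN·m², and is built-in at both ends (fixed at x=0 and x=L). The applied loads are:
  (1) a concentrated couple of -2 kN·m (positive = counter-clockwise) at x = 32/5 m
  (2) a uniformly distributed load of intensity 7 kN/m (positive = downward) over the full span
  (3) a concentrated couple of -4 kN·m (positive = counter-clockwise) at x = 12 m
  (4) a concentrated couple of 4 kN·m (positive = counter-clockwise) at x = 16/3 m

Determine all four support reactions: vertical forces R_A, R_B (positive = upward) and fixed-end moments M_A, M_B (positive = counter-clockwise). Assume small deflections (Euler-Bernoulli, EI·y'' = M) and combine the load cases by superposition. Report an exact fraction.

R_A = 134093/2400 kN, M_A = 44353/300 kN·m, R_B = 134707/2400 kN, M_B = -14789/100 kN·m

Load 1 — applied couple M₀=-2 kN·m at a=32/5 m (b=L-a=48/5):
  R_A = 6M₀ab/L³ = 6·(-2)·(32/5)·(48/5)/16³ = -9/50 kN
  M_A = M₀b(2a-b)/L² = (-2)·(48/5)·(2·(32/5)-(48/5))/16² = -6/25 kN·m
  R_B = -6M₀ab/L³ = -6·(-2)·(32/5)·(48/5)/16³ = 9/50 kN
  M_B = M₀a(2b-a)/L² = (-2)·(32/5)·(2·(48/5)-(32/5))/16² = -16/25 kN·m
Load 2 — uniform load w=7 kN/m over full span:
  R_A = wL/2 = 7·16/2 = 56 kN
  M_A = wL²/12 = 7·16²/12 = 448/3 kN·m
  R_B = wL/2 = 7·16/2 = 56 kN
  M_B = -wL²/12 = -7·16²/12 = -448/3 kN·m
Load 3 — applied couple M₀=-4 kN·m at a=12 m (b=L-a=4):
  R_A = 6M₀ab/L³ = 6·(-4)·12·4/16³ = -9/32 kN
  M_A = M₀b(2a-b)/L² = (-4)·4·(2·12-4)/16² = -5/4 kN·m
  R_B = -6M₀ab/L³ = -6·(-4)·12·4/16³ = 9/32 kN
  M_B = M₀a(2b-a)/L² = (-4)·12·(2·4-12)/16² = 3/4 kN·m
Load 4 — applied couple M₀=4 kN·m at a=16/3 m (b=L-a=32/3):
  R_A = 6M₀ab/L³ = 6·4·(16/3)·(32/3)/16³ = 1/3 kN
  M_A = M₀b(2a-b)/L² = 4·(32/3)·(2·(16/3)-(32/3))/16² = 0 kN·m
  R_B = -6M₀ab/L³ = -6·4·(16/3)·(32/3)/16³ = -1/3 kN
  M_B = M₀a(2b-a)/L² = 4·(16/3)·(2·(32/3)-(16/3))/16² = 4/3 kN·m
Superposition: R_A = 134093/2400 kN, M_A = 44353/300 kN·m, R_B = 134707/2400 kN, M_B = -14789/100 kN·m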